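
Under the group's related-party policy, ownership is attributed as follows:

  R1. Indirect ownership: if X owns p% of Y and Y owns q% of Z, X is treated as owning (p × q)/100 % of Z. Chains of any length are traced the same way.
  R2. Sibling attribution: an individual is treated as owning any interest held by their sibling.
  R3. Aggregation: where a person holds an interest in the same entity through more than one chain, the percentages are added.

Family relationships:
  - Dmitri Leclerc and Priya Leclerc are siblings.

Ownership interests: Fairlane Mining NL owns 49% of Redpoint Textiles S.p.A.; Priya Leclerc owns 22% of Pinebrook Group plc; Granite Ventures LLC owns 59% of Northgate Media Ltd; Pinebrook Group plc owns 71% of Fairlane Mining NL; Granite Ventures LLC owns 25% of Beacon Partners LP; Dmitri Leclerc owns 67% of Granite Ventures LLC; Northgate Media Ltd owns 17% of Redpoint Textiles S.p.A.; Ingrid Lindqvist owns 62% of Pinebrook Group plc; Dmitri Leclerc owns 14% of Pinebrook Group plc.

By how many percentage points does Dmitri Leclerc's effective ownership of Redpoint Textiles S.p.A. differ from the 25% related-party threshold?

5.7555

By sibling attribution (R2), Dmitri Leclerc is treated as also owning Priya Leclerc's interest in Pinebrook Group plc, giving 14% + 22% = 36%.
Chain via Granite Ventures LLC → Northgate Media Ltd (R1): 67% × 59% × 17% = 6.7201% of Redpoint Textiles S.p.A.
Chain via Pinebrook Group plc → Fairlane Mining NL (R1): 36% × 71% × 49% = 12.5244% of Redpoint Textiles S.p.A.
Aggregating (R3): 6.7201% + 12.5244% = 19.2445%.
19.2445% falls short of the 25% threshold by 5.7555 percentage points.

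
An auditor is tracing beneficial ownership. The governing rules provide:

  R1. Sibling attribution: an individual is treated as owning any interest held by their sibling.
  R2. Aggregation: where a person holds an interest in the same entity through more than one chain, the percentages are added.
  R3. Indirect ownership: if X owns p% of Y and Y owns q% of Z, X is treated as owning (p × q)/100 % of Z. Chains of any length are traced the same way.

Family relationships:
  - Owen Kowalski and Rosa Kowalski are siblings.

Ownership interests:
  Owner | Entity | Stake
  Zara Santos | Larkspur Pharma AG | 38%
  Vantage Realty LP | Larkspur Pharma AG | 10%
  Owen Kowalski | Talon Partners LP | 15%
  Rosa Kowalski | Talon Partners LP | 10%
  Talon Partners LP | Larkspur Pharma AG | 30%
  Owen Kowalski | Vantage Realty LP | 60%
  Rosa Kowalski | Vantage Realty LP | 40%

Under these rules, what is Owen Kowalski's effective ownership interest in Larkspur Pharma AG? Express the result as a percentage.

By sibling attribution (R1), Owen Kowalski is treated as also owning Rosa Kowalski's interest in Vantage Realty LP, giving 60% + 40% = 100%.
By sibling attribution (R1), Owen Kowalski is treated as also owning Rosa Kowalski's interest in Talon Partners LP, giving 15% + 10% = 25%.
Chain via Vantage Realty LP (R3): 100% × 10% = 10% of Larkspur Pharma AG.
Chain via Talon Partners LP (R3): 25% × 30% = 7.5% of Larkspur Pharma AG.
Aggregating (R2): 10% + 7.5% = 17.5%.

17.5%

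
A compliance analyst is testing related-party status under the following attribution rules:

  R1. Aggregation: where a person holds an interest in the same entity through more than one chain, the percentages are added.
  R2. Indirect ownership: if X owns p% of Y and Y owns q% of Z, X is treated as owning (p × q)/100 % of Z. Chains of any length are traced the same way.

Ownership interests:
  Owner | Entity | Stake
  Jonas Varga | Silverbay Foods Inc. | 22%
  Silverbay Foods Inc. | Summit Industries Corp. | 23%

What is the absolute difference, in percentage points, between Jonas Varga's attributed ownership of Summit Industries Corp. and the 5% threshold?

0.06

Chain via Silverbay Foods Inc. (R2): 22% × 23% = 5.06% of Summit Industries Corp.
5.06% exceeds the 5% threshold by 0.06 percentage points.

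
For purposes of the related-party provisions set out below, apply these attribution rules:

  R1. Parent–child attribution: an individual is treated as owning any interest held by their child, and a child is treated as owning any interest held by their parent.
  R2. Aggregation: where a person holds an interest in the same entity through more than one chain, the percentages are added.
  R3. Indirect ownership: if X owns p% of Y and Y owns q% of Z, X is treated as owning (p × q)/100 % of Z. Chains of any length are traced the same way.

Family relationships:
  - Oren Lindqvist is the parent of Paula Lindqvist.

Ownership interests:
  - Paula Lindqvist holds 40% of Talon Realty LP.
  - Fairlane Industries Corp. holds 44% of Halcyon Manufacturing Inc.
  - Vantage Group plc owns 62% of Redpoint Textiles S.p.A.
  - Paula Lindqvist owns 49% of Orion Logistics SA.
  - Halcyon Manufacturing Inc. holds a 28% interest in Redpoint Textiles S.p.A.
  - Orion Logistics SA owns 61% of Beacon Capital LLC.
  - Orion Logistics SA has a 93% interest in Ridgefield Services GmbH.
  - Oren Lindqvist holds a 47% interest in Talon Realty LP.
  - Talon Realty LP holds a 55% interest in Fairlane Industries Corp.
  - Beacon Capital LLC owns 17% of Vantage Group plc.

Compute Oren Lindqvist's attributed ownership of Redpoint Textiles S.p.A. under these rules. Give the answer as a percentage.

9.045526%

By parent–child attribution (R1), Oren Lindqvist is treated as also owning Paula Lindqvist's interest in Talon Realty LP, giving 47% + 40% = 87%.
By parent–child attribution (R1), Oren Lindqvist is treated as owning Paula Lindqvist's 49% interest in Orion Logistics SA.
Chain via Talon Realty LP → Fairlane Industries Corp. → Halcyon Manufacturing Inc. (R3): 87% × 55% × 44% × 28% = 5.89512% of Redpoint Textiles S.p.A.
Chain via Orion Logistics SA → Beacon Capital LLC → Vantage Group plc (R3): 49% × 61% × 17% × 62% = 3.150406% of Redpoint Textiles S.p.A.
Aggregating (R2): 5.89512% + 3.150406% = 9.045526%.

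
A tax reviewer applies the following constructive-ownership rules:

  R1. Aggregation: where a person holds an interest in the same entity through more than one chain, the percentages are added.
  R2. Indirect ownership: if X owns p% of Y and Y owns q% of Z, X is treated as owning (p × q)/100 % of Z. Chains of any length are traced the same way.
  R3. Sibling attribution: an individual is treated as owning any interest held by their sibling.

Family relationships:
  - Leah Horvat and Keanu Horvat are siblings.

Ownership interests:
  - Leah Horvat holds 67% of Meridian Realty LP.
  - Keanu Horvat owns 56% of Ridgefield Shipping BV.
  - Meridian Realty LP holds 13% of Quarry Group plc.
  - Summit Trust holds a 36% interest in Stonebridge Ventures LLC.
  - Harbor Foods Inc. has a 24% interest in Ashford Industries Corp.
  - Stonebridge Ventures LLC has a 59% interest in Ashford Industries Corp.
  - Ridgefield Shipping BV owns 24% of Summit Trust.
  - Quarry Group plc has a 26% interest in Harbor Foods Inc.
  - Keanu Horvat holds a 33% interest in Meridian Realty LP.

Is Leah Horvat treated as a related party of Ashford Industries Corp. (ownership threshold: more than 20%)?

By sibling attribution (R3), Leah Horvat is treated as also owning Keanu Horvat's interest in Meridian Realty LP, giving 67% + 33% = 100%.
By sibling attribution (R3), Leah Horvat is treated as owning Keanu Horvat's 56% interest in Ridgefield Shipping BV.
Chain via Meridian Realty LP → Quarry Group plc → Harbor Foods Inc. (R2): 100% × 13% × 26% × 24% = 0.8112% of Ashford Industries Corp.
Chain via Ridgefield Shipping BV → Summit Trust → Stonebridge Ventures LLC (R2): 56% × 24% × 36% × 59% = 2.854656% of Ashford Industries Corp.
Aggregating (R1): 0.8112% + 2.854656% = 3.665856%.
3.665856% does not exceed the 20% threshold, so Leah is not a related party to Ashford Industries Corp.

No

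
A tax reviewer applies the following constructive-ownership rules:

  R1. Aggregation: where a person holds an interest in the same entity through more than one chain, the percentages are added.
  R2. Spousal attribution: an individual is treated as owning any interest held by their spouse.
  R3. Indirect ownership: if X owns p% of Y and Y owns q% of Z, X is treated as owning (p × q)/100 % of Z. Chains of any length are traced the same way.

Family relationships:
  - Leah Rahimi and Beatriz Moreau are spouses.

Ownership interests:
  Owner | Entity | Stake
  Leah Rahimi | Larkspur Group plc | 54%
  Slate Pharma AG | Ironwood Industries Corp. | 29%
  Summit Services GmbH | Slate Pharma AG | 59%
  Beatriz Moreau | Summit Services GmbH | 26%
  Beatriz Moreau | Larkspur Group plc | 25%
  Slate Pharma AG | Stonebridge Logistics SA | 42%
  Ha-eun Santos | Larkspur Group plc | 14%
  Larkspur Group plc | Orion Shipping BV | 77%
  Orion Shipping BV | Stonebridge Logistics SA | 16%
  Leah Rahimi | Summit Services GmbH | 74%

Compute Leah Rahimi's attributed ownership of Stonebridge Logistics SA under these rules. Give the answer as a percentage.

By spousal attribution (R2), Leah Rahimi is treated as also owning Beatriz Moreau's interest in Larkspur Group plc, giving 54% + 25% = 79%.
By spousal attribution (R2), Leah Rahimi is treated as also owning Beatriz Moreau's interest in Summit Services GmbH, giving 74% + 26% = 100%.
Chain via Larkspur Group plc → Orion Shipping BV (R3): 79% × 77% × 16% = 9.7328% of Stonebridge Logistics SA.
Chain via Summit Services GmbH → Slate Pharma AG (R3): 100% × 59% × 42% = 24.78% of Stonebridge Logistics SA.
Aggregating (R1): 9.7328% + 24.78% = 34.5128%.

34.5128%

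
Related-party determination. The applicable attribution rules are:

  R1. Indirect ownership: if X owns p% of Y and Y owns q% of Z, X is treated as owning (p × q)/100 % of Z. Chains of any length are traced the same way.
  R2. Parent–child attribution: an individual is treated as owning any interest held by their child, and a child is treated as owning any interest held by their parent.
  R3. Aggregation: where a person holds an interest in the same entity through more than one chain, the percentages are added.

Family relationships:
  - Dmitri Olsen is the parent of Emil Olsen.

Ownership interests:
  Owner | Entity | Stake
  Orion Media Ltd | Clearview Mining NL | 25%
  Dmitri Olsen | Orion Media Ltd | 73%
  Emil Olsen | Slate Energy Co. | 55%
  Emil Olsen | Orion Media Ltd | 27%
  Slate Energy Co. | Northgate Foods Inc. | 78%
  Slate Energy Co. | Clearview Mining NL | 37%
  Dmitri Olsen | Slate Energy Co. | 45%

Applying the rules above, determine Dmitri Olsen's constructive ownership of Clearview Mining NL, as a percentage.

By parent–child attribution (R2), Dmitri Olsen is treated as also owning Emil Olsen's interest in Orion Media Ltd, giving 73% + 27% = 100%.
By parent–child attribution (R2), Dmitri Olsen is treated as also owning Emil Olsen's interest in Slate Energy Co, giving 45% + 55% = 100%.
Chain via Orion Media Ltd (R1): 100% × 25% = 25% of Clearview Mining NL.
Chain via Slate Energy Co. (R1): 100% × 37% = 37% of Clearview Mining NL.
Aggregating (R3): 25% + 37% = 62%.

62%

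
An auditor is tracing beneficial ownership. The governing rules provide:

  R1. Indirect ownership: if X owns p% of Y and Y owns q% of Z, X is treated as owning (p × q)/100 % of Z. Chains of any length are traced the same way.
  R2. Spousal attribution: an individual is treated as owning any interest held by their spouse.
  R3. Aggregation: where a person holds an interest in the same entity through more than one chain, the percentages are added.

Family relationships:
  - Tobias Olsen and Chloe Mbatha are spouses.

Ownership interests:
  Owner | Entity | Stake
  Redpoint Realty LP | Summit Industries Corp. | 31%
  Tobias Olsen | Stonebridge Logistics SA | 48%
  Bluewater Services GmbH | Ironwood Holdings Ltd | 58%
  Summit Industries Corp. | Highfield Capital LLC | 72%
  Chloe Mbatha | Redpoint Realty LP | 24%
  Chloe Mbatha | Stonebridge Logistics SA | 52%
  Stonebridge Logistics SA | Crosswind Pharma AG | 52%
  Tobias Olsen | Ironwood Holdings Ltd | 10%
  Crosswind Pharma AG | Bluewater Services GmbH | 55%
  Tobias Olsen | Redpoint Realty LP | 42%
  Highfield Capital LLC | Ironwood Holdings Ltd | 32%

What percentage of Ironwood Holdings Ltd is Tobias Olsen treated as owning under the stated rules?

31.301984%

By spousal attribution (R2), Tobias Olsen is treated as also owning Chloe Mbatha's interest in Redpoint Realty LP, giving 42% + 24% = 66%.
By spousal attribution (R2), Tobias Olsen is treated as also owning Chloe Mbatha's interest in Stonebridge Logistics SA, giving 48% + 52% = 100%.
Chain via Redpoint Realty LP → Summit Industries Corp. → Highfield Capital LLC (R1): 66% × 31% × 72% × 32% = 4.713984% of Ironwood Holdings Ltd.
Chain via Stonebridge Logistics SA → Crosswind Pharma AG → Bluewater Services GmbH (R1): 100% × 52% × 55% × 58% = 16.588% of Ironwood Holdings Ltd.
Direct interest in Ironwood Holdings Ltd: 10%.
Aggregating (R3): 4.713984% + 16.588% + 10% = 31.301984%.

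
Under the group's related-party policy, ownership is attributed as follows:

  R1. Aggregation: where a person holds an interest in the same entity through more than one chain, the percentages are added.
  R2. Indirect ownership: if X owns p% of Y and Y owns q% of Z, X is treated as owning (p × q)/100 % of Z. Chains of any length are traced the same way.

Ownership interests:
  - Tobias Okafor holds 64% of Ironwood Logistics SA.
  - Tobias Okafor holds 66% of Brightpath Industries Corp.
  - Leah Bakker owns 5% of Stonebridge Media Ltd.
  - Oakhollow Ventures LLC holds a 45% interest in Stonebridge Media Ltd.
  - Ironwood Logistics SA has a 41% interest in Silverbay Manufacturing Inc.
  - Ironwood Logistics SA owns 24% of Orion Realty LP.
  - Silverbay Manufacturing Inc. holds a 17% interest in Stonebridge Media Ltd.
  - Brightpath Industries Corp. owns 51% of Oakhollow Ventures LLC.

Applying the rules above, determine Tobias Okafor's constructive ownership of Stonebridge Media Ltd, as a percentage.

19.6078%

Chain via Brightpath Industries Corp. → Oakhollow Ventures LLC (R2): 66% × 51% × 45% = 15.147% of Stonebridge Media Ltd.
Chain via Ironwood Logistics SA → Silverbay Manufacturing Inc. (R2): 64% × 41% × 17% = 4.4608% of Stonebridge Media Ltd.
Aggregating (R1): 15.147% + 4.4608% = 19.6078%.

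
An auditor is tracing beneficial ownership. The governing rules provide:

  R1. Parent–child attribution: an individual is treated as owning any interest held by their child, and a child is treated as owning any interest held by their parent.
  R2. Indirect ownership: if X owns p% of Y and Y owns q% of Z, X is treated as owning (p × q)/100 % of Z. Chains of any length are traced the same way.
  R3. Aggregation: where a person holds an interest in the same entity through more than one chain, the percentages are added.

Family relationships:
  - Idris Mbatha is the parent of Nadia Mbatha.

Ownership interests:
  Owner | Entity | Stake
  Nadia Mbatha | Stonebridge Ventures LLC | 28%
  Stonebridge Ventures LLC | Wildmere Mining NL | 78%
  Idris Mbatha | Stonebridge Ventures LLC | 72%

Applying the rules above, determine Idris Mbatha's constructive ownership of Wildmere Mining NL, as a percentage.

By parent–child attribution (R1), Idris Mbatha is treated as also owning Nadia Mbatha's interest in Stonebridge Ventures LLC, giving 72% + 28% = 100%.
Chain via Stonebridge Ventures LLC (R2): 100% × 78% = 78% of Wildmere Mining NL.

78%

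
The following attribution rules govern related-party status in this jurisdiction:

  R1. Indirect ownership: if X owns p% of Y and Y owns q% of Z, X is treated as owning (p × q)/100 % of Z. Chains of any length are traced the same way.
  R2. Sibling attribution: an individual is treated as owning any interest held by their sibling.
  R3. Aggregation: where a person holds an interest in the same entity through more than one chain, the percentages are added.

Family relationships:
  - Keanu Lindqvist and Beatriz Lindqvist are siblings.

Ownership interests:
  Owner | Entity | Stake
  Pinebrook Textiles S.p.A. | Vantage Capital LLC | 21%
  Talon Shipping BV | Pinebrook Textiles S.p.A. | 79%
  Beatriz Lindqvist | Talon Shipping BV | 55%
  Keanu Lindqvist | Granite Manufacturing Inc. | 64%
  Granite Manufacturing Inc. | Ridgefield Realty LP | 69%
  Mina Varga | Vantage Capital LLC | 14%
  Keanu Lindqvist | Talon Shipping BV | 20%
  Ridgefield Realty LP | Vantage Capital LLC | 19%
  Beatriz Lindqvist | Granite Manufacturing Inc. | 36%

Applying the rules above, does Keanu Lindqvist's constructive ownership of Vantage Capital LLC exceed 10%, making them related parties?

By sibling attribution (R2), Keanu Lindqvist is treated as also owning Beatriz Lindqvist's interest in Granite Manufacturing Inc, giving 64% + 36% = 100%.
By sibling attribution (R2), Keanu Lindqvist is treated as also owning Beatriz Lindqvist's interest in Talon Shipping BV, giving 20% + 55% = 75%.
Chain via Granite Manufacturing Inc. → Ridgefield Realty LP (R1): 100% × 69% × 19% = 13.11% of Vantage Capital LLC.
Chain via Talon Shipping BV → Pinebrook Textiles S.p.A. (R1): 75% × 79% × 21% = 12.4425% of Vantage Capital LLC.
Aggregating (R3): 13.11% + 12.4425% = 25.5525%.
25.5525% exceeds the 10% threshold, so Keanu is a related party to Vantage Capital LLC.

Yes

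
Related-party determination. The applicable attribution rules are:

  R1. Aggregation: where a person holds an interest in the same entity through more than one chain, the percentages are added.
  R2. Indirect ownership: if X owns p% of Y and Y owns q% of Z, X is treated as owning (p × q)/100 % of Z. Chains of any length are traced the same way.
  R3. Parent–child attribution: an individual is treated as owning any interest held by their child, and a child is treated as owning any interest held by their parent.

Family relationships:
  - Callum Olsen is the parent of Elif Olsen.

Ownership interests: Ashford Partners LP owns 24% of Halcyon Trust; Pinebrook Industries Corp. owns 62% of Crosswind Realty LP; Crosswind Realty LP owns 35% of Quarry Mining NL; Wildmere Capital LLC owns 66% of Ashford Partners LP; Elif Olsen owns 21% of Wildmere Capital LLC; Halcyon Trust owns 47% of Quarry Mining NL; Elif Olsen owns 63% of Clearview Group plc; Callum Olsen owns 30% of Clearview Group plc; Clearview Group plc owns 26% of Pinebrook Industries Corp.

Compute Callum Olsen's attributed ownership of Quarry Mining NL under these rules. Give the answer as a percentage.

By parent–child attribution (R3), Callum Olsen is treated as also owning Elif Olsen's interest in Clearview Group plc, giving 30% + 63% = 93%.
By parent–child attribution (R3), Callum Olsen is treated as owning Elif Olsen's 21% interest in Wildmere Capital LLC.
Chain via Clearview Group plc → Pinebrook Industries Corp. → Crosswind Realty LP (R2): 93% × 26% × 62% × 35% = 5.24706% of Quarry Mining NL.
Chain via Wildmere Capital LLC → Ashford Partners LP → Halcyon Trust (R2): 21% × 66% × 24% × 47% = 1.563408% of Quarry Mining NL.
Aggregating (R1): 5.24706% + 1.563408% = 6.810468%.

6.810468%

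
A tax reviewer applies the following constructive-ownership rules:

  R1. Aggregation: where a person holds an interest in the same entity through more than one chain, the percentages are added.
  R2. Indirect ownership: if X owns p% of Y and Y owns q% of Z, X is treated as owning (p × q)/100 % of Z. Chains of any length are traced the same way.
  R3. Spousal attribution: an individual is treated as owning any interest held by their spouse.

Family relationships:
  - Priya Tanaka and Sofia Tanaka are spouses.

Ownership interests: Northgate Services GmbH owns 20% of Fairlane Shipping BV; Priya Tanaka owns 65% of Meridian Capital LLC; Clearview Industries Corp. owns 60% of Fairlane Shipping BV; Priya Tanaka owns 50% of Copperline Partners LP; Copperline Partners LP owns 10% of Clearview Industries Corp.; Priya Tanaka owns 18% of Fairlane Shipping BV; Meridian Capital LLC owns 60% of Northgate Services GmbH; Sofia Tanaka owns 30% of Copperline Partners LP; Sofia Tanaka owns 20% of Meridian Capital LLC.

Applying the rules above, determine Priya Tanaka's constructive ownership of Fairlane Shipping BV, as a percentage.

33%

By spousal attribution (R3), Priya Tanaka is treated as also owning Sofia Tanaka's interest in Meridian Capital LLC, giving 65% + 20% = 85%.
By spousal attribution (R3), Priya Tanaka is treated as also owning Sofia Tanaka's interest in Copperline Partners LP, giving 50% + 30% = 80%.
Chain via Meridian Capital LLC → Northgate Services GmbH (R2): 85% × 60% × 20% = 10.2% of Fairlane Shipping BV.
Chain via Copperline Partners LP → Clearview Industries Corp. (R2): 80% × 10% × 60% = 4.8% of Fairlane Shipping BV.
Direct interest in Fairlane Shipping BV: 18%.
Aggregating (R1): 10.2% + 4.8% + 18% = 33%.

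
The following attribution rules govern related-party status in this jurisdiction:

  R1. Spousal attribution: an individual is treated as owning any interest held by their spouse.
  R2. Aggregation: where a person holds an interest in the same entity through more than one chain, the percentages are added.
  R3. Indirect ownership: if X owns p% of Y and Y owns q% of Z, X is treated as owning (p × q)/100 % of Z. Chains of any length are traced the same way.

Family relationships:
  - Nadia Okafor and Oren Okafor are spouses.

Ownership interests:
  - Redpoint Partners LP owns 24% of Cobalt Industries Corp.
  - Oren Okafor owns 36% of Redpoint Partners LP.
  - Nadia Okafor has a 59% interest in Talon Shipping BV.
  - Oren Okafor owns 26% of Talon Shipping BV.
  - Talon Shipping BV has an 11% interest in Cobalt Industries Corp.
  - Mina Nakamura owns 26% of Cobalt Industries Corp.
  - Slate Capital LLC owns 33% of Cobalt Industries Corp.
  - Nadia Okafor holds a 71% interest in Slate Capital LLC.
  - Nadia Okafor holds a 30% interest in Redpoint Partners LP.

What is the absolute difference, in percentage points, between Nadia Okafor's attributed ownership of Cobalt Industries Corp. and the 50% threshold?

1.38

By spousal attribution (R1), Nadia Okafor is treated as also owning Oren Okafor's interest in Talon Shipping BV, giving 59% + 26% = 85%.
By spousal attribution (R1), Nadia Okafor is treated as also owning Oren Okafor's interest in Redpoint Partners LP, giving 30% + 36% = 66%.
Chain via Talon Shipping BV (R3): 85% × 11% = 9.35% of Cobalt Industries Corp.
Chain via Redpoint Partners LP (R3): 66% × 24% = 15.84% of Cobalt Industries Corp.
Chain via Slate Capital LLC (R3): 71% × 33% = 23.43% of Cobalt Industries Corp.
Aggregating (R2): 9.35% + 15.84% + 23.43% = 48.62%.
48.62% falls short of the 50% threshold by 1.38 percentage points.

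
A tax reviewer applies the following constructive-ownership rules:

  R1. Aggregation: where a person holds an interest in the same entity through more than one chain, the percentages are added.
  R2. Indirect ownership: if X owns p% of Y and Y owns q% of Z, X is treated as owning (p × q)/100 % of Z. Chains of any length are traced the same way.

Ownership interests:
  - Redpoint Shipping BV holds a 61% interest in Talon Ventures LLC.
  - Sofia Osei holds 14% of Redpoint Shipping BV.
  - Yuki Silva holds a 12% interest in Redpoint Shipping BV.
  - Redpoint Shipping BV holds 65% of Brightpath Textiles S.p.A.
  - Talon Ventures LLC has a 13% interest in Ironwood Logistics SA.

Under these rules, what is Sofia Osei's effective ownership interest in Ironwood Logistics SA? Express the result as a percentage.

Chain via Redpoint Shipping BV → Talon Ventures LLC (R2): 14% × 61% × 13% = 1.1102% of Ironwood Logistics SA.

1.1102%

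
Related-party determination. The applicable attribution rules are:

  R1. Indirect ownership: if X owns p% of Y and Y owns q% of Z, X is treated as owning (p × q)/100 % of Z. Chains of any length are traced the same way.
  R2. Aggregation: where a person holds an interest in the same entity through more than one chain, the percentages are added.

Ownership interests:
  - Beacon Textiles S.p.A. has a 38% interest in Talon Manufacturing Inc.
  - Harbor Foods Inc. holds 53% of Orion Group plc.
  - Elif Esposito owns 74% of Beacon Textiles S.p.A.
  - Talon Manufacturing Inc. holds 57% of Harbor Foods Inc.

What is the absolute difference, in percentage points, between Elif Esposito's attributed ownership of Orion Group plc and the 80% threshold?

71.504948

Chain via Beacon Textiles S.p.A. → Talon Manufacturing Inc. → Harbor Foods Inc. (R1): 74% × 38% × 57% × 53% = 8.495052% of Orion Group plc.
8.495052% falls short of the 80% threshold by 71.504948 percentage points.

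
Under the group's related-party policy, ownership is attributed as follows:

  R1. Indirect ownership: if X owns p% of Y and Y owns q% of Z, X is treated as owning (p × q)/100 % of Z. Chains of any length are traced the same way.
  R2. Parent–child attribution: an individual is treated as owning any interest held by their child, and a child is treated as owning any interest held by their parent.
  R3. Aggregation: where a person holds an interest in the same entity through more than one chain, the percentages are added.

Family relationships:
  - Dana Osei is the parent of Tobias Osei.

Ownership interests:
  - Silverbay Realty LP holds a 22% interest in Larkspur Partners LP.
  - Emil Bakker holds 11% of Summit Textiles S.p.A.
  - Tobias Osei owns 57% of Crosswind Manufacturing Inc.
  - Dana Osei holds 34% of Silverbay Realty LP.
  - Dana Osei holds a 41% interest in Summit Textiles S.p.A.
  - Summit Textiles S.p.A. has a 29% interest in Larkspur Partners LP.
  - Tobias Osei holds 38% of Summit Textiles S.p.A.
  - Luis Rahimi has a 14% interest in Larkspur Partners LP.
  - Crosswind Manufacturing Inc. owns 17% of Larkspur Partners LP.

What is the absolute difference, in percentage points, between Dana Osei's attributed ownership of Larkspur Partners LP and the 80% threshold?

By parent–child attribution (R2), Dana Osei is treated as also owning Tobias Osei's interest in Summit Textiles S.p.A, giving 41% + 38% = 79%.
By parent–child attribution (R2), Dana Osei is treated as owning Tobias Osei's 57% interest in Crosswind Manufacturing Inc.
Chain via Silverbay Realty LP (R1): 34% × 22% = 7.48% of Larkspur Partners LP.
Chain via Summit Textiles S.p.A. (R1): 79% × 29% = 22.91% of Larkspur Partners LP.
Chain via Crosswind Manufacturing Inc. (R1): 57% × 17% = 9.69% of Larkspur Partners LP.
Aggregating (R3): 7.48% + 22.91% + 9.69% = 40.08%.
40.08% falls short of the 80% threshold by 39.92 percentage points.

39.92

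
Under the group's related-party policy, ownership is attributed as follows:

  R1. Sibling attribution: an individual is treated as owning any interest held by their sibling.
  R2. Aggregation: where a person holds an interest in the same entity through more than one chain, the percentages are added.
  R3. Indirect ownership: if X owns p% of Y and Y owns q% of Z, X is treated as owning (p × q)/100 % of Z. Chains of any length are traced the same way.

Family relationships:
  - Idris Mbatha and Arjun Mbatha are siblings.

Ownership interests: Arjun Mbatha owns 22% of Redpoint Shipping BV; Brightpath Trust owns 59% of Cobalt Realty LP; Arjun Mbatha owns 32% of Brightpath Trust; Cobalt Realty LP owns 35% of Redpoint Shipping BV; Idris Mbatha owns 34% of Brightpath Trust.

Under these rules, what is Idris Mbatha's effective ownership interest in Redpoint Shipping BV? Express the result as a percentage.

35.629%

By sibling attribution (R1), Idris Mbatha is treated as also owning Arjun Mbatha's interest in Brightpath Trust, giving 34% + 32% = 66%.
By sibling attribution (R1), Idris Mbatha is treated as owning Arjun Mbatha's 22% interest in Redpoint Shipping BV.
Chain via Brightpath Trust → Cobalt Realty LP (R3): 66% × 59% × 35% = 13.629% of Redpoint Shipping BV.
Direct interest in Redpoint Shipping BV: 22%.
Aggregating (R2): 13.629% + 22% = 35.629%.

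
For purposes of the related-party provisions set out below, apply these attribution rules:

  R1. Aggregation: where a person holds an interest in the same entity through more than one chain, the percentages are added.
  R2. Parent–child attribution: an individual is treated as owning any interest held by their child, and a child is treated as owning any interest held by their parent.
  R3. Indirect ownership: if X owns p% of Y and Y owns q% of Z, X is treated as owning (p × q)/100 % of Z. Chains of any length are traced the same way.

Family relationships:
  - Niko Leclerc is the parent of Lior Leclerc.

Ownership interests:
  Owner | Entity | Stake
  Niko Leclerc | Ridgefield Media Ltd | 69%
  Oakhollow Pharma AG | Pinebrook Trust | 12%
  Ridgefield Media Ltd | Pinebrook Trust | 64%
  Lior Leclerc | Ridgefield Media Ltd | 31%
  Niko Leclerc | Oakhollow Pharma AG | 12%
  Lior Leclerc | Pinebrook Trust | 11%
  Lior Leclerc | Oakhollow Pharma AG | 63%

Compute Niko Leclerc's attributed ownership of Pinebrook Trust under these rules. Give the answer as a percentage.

84%

By parent–child attribution (R2), Niko Leclerc is treated as also owning Lior Leclerc's interest in Ridgefield Media Ltd, giving 69% + 31% = 100%.
By parent–child attribution (R2), Niko Leclerc is treated as also owning Lior Leclerc's interest in Oakhollow Pharma AG, giving 12% + 63% = 75%.
By parent–child attribution (R2), Niko Leclerc is treated as owning Lior Leclerc's 11% interest in Pinebrook Trust.
Chain via Ridgefield Media Ltd (R3): 100% × 64% = 64% of Pinebrook Trust.
Chain via Oakhollow Pharma AG (R3): 75% × 12% = 9% of Pinebrook Trust.
Direct interest in Pinebrook Trust: 11%.
Aggregating (R1): 64% + 9% + 11% = 84%.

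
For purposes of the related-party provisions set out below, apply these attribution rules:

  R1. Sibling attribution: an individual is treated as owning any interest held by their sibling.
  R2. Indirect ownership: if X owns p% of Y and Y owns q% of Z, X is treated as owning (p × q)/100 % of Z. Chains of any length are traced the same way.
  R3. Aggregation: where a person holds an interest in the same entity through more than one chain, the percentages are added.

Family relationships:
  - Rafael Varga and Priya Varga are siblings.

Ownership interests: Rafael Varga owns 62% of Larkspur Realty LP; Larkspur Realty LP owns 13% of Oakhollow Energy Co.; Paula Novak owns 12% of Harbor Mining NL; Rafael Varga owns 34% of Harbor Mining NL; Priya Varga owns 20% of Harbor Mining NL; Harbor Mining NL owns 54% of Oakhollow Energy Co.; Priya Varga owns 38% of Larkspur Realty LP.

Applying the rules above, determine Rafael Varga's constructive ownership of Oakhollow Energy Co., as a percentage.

42.16%

By sibling attribution (R1), Rafael Varga is treated as also owning Priya Varga's interest in Larkspur Realty LP, giving 62% + 38% = 100%.
By sibling attribution (R1), Rafael Varga is treated as also owning Priya Varga's interest in Harbor Mining NL, giving 34% + 20% = 54%.
Chain via Larkspur Realty LP (R2): 100% × 13% = 13% of Oakhollow Energy Co.
Chain via Harbor Mining NL (R2): 54% × 54% = 29.16% of Oakhollow Energy Co.
Aggregating (R3): 13% + 29.16% = 42.16%.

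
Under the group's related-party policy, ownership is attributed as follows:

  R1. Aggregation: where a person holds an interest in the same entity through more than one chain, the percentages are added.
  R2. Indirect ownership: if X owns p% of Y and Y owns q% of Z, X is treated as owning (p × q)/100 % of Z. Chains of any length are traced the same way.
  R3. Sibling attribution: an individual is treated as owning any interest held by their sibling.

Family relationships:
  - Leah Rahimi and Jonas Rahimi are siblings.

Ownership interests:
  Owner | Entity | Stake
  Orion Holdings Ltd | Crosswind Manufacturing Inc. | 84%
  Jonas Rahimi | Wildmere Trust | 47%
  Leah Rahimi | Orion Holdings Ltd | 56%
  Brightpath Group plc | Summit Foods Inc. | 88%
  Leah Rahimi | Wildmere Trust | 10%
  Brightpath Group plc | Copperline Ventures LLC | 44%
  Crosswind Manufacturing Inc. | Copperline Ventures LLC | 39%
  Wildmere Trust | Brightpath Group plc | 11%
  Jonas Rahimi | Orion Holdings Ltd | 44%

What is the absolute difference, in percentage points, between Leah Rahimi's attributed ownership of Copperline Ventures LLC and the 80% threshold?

By sibling attribution (R3), Leah Rahimi is treated as also owning Jonas Rahimi's interest in Orion Holdings Ltd, giving 56% + 44% = 100%.
By sibling attribution (R3), Leah Rahimi is treated as also owning Jonas Rahimi's interest in Wildmere Trust, giving 10% + 47% = 57%.
Chain via Orion Holdings Ltd → Crosswind Manufacturing Inc. (R2): 100% × 84% × 39% = 32.76% of Copperline Ventures LLC.
Chain via Wildmere Trust → Brightpath Group plc (R2): 57% × 11% × 44% = 2.7588% of Copperline Ventures LLC.
Aggregating (R1): 32.76% + 2.7588% = 35.5188%.
35.5188% falls short of the 80% threshold by 44.4812 percentage points.

44.4812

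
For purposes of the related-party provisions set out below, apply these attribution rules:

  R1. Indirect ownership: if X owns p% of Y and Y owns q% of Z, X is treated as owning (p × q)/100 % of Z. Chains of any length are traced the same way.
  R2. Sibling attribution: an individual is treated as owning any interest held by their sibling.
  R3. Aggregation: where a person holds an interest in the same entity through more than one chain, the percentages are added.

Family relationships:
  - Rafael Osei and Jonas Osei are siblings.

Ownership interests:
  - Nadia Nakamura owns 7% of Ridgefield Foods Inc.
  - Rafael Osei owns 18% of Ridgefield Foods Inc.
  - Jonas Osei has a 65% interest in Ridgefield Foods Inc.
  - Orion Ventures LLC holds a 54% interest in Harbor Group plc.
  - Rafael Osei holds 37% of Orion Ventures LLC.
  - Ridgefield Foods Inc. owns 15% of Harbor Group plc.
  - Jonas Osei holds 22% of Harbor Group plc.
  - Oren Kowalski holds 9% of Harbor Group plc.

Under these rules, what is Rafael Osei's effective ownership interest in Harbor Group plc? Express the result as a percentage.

54.43%

By sibling attribution (R2), Rafael Osei is treated as also owning Jonas Osei's interest in Ridgefield Foods Inc, giving 18% + 65% = 83%.
By sibling attribution (R2), Rafael Osei is treated as owning Jonas Osei's 22% interest in Harbor Group plc.
Chain via Ridgefield Foods Inc. (R1): 83% × 15% = 12.45% of Harbor Group plc.
Chain via Orion Ventures LLC (R1): 37% × 54% = 19.98% of Harbor Group plc.
Direct interest in Harbor Group plc: 22%.
Aggregating (R3): 12.45% + 19.98% + 22% = 54.43%.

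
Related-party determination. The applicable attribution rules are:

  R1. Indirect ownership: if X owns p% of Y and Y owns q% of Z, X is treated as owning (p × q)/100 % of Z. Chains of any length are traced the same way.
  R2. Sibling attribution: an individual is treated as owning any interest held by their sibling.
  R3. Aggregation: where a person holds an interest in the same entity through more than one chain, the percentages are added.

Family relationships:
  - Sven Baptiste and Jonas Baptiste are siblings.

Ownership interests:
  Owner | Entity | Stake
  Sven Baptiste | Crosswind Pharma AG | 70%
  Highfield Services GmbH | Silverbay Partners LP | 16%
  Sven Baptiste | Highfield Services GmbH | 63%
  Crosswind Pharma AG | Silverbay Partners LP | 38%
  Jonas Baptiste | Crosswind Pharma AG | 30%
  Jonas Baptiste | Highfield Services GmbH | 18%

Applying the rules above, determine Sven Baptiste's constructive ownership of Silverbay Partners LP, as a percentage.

50.96%

By sibling attribution (R2), Sven Baptiste is treated as also owning Jonas Baptiste's interest in Crosswind Pharma AG, giving 70% + 30% = 100%.
By sibling attribution (R2), Sven Baptiste is treated as also owning Jonas Baptiste's interest in Highfield Services GmbH, giving 63% + 18% = 81%.
Chain via Crosswind Pharma AG (R1): 100% × 38% = 38% of Silverbay Partners LP.
Chain via Highfield Services GmbH (R1): 81% × 16% = 12.96% of Silverbay Partners LP.
Aggregating (R3): 38% + 12.96% = 50.96%.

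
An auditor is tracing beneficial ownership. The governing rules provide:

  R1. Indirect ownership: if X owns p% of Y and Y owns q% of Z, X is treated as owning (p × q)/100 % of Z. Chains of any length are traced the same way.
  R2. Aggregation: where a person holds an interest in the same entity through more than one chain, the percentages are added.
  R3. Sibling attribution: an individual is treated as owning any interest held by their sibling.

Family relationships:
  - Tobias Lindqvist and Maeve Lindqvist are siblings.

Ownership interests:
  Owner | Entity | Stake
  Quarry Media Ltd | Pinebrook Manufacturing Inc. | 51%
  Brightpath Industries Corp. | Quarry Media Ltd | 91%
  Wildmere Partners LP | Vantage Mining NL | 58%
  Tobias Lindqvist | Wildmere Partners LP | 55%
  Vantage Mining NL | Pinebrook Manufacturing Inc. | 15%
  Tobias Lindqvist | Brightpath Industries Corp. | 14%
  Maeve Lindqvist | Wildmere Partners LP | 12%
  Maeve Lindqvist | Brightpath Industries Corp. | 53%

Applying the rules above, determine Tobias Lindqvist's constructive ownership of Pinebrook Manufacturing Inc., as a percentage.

By sibling attribution (R3), Tobias Lindqvist is treated as also owning Maeve Lindqvist's interest in Brightpath Industries Corp, giving 14% + 53% = 67%.
By sibling attribution (R3), Tobias Lindqvist is treated as also owning Maeve Lindqvist's interest in Wildmere Partners LP, giving 55% + 12% = 67%.
Chain via Brightpath Industries Corp. → Quarry Media Ltd (R1): 67% × 91% × 51% = 31.0947% of Pinebrook Manufacturing Inc.
Chain via Wildmere Partners LP → Vantage Mining NL (R1): 67% × 58% × 15% = 5.829% of Pinebrook Manufacturing Inc.
Aggregating (R2): 31.0947% + 5.829% = 36.9237%.

36.9237%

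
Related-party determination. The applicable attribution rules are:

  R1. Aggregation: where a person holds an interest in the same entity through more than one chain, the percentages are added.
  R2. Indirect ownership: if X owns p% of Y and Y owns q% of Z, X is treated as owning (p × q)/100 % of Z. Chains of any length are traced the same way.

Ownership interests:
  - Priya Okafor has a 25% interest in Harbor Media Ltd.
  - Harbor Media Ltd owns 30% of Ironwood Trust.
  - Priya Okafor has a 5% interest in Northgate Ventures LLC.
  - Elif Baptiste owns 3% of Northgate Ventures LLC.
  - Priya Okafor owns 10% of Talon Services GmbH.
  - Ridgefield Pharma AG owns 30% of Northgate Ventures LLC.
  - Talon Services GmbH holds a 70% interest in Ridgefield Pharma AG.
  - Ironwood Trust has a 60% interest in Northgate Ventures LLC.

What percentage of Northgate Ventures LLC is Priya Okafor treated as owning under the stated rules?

11.6%

Chain via Harbor Media Ltd → Ironwood Trust (R2): 25% × 30% × 60% = 4.5% of Northgate Ventures LLC.
Chain via Talon Services GmbH → Ridgefield Pharma AG (R2): 10% × 70% × 30% = 2.1% of Northgate Ventures LLC.
Direct interest in Northgate Ventures LLC: 5%.
Aggregating (R1): 4.5% + 2.1% + 5% = 11.6%.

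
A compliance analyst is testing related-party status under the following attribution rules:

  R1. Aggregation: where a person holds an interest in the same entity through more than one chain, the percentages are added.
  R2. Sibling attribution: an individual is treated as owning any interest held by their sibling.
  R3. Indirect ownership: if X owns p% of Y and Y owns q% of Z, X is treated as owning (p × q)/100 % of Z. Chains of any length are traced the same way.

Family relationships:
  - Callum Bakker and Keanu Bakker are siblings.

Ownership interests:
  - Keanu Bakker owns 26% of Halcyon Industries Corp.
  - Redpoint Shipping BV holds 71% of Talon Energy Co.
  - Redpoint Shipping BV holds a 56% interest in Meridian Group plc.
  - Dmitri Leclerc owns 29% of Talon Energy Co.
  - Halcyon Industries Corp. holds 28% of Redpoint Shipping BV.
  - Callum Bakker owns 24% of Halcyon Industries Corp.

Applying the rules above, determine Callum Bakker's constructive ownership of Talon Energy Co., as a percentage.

9.94%

By sibling attribution (R2), Callum Bakker is treated as also owning Keanu Bakker's interest in Halcyon Industries Corp, giving 24% + 26% = 50%.
Chain via Halcyon Industries Corp. → Redpoint Shipping BV (R3): 50% × 28% × 71% = 9.94% of Talon Energy Co.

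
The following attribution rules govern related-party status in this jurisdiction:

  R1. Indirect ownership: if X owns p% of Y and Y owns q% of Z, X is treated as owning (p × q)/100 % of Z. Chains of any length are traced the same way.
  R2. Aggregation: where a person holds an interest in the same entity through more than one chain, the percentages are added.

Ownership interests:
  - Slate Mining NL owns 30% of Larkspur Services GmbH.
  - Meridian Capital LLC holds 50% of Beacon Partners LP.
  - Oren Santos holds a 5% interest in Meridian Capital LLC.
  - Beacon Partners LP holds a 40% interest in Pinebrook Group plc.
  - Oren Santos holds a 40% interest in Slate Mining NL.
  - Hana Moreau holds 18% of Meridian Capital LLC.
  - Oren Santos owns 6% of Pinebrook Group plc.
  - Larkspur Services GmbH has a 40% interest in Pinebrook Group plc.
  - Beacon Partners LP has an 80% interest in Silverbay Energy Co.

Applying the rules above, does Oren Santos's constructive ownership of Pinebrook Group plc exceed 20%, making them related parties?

No

Chain via Meridian Capital LLC → Beacon Partners LP (R1): 5% × 50% × 40% = 1% of Pinebrook Group plc.
Chain via Slate Mining NL → Larkspur Services GmbH (R1): 40% × 30% × 40% = 4.8% of Pinebrook Group plc.
Direct interest in Pinebrook Group plc: 6%.
Aggregating (R2): 1% + 4.8% + 6% = 11.8%.
11.8% does not exceed the 20% threshold, so Oren is not a related party to Pinebrook Group plc.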